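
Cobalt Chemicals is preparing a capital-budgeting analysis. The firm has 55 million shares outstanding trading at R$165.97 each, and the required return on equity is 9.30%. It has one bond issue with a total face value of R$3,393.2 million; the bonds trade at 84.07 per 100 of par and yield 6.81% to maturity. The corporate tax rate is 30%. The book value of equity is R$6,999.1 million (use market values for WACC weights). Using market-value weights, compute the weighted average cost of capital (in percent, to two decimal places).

Market value of equity E = 165.97 × 55m = 9128.35m. Market value of debt D = 3393.2m × 84.07/100 = 2852.66324m.
Total capital V = 9128.35 + 2852.66324 = 11981.01324.
Equity: weight = 9128.35/11981.01324 = 0.7619; cost = 9.3%.
Bonds outstanding: weight = 2852.66324/11981.01324 = 0.2381; after-tax cost = 6.81% × (1 − 30%) = 4.7670%.
WACC = 0.7619 × 9.3000% + 0.2381 × 4.7670% = 8.2207%.

8.22%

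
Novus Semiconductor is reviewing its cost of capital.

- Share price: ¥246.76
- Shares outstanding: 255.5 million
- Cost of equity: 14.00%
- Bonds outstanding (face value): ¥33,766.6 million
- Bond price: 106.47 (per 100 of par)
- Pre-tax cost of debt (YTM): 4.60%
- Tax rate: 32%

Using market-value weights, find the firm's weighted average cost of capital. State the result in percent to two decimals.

Market value of equity E = 246.76 × 255.5m = 63047.18m. Market value of debt D = 33766.6m × 106.47/100 = 35951.29902m.
Total capital V = 63047.18 + 35951.29902 = 98998.47902.
Equity: weight = 63047.18/98998.47902 = 0.6368; cost = 14%.
Bonds outstanding: weight = 35951.29902/98998.47902 = 0.3632; after-tax cost = 4.6% × (1 − 32%) = 3.1280%.
WACC = 0.6368 × 14.0000% + 0.3632 × 3.1280% = 10.0518%.

10.05%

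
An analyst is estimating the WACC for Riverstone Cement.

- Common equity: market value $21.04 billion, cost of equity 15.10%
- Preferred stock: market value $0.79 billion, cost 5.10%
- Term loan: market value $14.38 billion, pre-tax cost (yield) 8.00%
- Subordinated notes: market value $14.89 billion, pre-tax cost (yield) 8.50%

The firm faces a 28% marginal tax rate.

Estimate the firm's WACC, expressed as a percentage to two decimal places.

9.70%

Total capital V = 21.04 + 0.79 + 14.38 + 14.89 = 51.1.
Equity: weight = 21.04/51.1 = 0.4117; cost = 15.1%.
Preferred: weight = 0.79/51.1 = 0.0155; cost = 5.1%.
Term loan: weight = 14.38/51.1 = 0.2814; after-tax cost = 8% × (1 − 28%) = 5.7600%.
Subordinated notes: weight = 14.89/51.1 = 0.2914; after-tax cost = 8.5% × (1 − 28%) = 6.1200%.
WACC = 0.4117 × 15.1000% + 0.0155 × 5.1000% + 0.2814 × 5.7600% + 0.2914 × 6.1200% = 9.7004%.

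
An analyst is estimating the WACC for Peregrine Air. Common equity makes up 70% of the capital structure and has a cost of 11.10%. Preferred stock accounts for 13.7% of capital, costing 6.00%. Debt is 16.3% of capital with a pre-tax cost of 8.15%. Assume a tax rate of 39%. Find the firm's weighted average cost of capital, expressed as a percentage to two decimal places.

After-tax cost of debt = 8.15% × (1 − 39%) = 4.9715%.
WACC = 0.700 × 11.1000% + 0.137 × 6.0000% + 0.163 × 4.9715% = 9.4024%.

9.40%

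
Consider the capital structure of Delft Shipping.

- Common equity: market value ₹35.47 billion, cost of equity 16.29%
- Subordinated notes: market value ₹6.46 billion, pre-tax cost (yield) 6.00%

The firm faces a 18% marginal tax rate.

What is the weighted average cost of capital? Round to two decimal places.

Total capital V = 35.47 + 6.46 = 41.93.
Equity: weight = 35.47/41.93 = 0.8459; cost = 16.29%.
Subordinated notes: weight = 6.46/41.93 = 0.1541; after-tax cost = 6% × (1 − 18%) = 4.9200%.
WACC = 0.8459 × 16.2900% + 0.1541 × 4.9200% = 14.5383%.

14.54%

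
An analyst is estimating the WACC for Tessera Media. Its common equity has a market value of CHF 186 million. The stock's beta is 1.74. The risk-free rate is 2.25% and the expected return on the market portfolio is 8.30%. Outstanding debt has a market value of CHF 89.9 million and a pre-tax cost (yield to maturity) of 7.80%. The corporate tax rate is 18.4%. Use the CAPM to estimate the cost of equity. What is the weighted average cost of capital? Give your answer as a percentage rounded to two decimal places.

10.69%

Market risk premium = 8.3% − 2.25% = 6.05%.
Cost of equity via CAPM: Re = 2.25% + 1.74 × 6.05% = 12.7770%.
Total capital V = 186 + 89.9 = 275.9.
Equity: weight = 186/275.9 = 0.6742; cost = 12.777%.
Debt: weight = 89.9/275.9 = 0.3258; after-tax cost = 7.8% × (1 − 18.4%) = 6.3648%.
WACC = 0.6742 × 12.7770% + 0.3258 × 6.3648% = 10.6876%.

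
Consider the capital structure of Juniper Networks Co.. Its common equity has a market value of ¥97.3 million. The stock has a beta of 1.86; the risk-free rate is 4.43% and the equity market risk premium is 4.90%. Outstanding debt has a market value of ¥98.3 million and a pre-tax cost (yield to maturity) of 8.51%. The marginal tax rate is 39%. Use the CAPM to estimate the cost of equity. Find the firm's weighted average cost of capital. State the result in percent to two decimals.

9.35%

Cost of equity via CAPM: Re = 4.43% + 1.86 × 4.9% = 13.5440%.
Total capital V = 97.3 + 98.3 = 195.6.
Equity: weight = 97.3/195.6 = 0.4974; cost = 13.544%.
Debt: weight = 98.3/195.6 = 0.5026; after-tax cost = 8.51% × (1 − 39%) = 5.1911%.
WACC = 0.4974 × 13.5440% + 0.5026 × 5.1911% = 9.3462%.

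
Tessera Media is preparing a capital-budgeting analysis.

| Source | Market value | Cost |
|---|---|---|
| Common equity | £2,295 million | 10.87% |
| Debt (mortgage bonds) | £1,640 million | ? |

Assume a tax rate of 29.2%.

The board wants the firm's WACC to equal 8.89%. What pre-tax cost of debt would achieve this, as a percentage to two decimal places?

Total capital V = 2295 + 1640 = 3935.
Equity weight = 2295/3935 = 0.5832.
Mortgage bonds weight = 1640/3935 = 0.4168.
Equity contribution = 0.5832 × 10.87% = 6.3397%.
Remaining for debt = 8.89% − 6.3397% = 2.5503%.
Rd × (1 − 29.2%) × 0.4168 = 2.5503%  ⇒  Rd = 8.6429%.

8.64%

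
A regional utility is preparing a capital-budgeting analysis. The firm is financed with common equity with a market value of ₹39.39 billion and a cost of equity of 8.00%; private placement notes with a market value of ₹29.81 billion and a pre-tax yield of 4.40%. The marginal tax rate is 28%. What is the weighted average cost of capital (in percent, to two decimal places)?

Total capital V = 39.39 + 29.81 = 69.2.
Equity: weight = 39.39/69.2 = 0.5692; cost = 8%.
Private placement notes: weight = 29.81/69.2 = 0.4308; after-tax cost = 4.4% × (1 − 28%) = 3.1680%.
WACC = 0.5692 × 8.0000% + 0.4308 × 3.1680% = 5.9185%.

5.92%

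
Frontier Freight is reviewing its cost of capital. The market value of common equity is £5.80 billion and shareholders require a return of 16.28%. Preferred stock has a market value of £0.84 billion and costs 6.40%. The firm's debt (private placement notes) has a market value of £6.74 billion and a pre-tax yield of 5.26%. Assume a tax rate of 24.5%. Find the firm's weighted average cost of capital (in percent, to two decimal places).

9.46%

Total capital V = 5.8 + 0.84 + 6.74 = 13.38.
Equity: weight = 5.8/13.38 = 0.4335; cost = 16.28%.
Preferred: weight = 0.84/13.38 = 0.0628; cost = 6.4%.
Private placement notes: weight = 6.74/13.38 = 0.5037; after-tax cost = 5.26% × (1 − 24.5%) = 3.9713%.
WACC = 0.4335 × 16.2800% + 0.0628 × 6.4000% + 0.5037 × 3.9713% = 9.4594%.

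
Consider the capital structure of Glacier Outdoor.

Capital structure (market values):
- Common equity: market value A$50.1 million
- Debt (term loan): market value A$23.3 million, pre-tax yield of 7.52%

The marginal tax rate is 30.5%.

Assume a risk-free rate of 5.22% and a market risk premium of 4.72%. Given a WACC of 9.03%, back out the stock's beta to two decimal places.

1.18

Total capital V = 50.1 + 23.3 = 73.4.
Equity weight = 50.1/73.4 = 0.6826.
Term loan weight = 23.3/73.4 = 0.3174.
Debt contribution = 0.3174 × 7.52% × (1 − 30.5%) = 1.6591%.
Required equity contribution = 9.03% − 1.6591% = 7.3709%  ⇒  Re = 10.7989%.
CAPM: 10.7989% = 5.22% + β × 4.72%  ⇒  β = 1.1820.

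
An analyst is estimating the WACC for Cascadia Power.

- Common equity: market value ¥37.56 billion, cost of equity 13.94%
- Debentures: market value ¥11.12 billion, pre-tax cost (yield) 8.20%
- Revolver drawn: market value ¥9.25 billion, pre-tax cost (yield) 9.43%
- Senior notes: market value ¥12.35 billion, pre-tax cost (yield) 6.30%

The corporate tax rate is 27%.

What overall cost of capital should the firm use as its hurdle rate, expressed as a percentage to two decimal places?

Total capital V = 37.56 + 11.12 + 9.25 + 12.35 = 70.28.
Equity: weight = 37.56/70.28 = 0.5344; cost = 13.94%.
Debentures: weight = 11.12/70.28 = 0.1582; after-tax cost = 8.2% × (1 − 27%) = 5.9860%.
Revolver drawn: weight = 9.25/70.28 = 0.1316; after-tax cost = 9.43% × (1 − 27%) = 6.8839%.
Senior notes: weight = 12.35/70.28 = 0.1757; after-tax cost = 6.3% × (1 − 27%) = 4.5990%.
WACC = 0.5344 × 13.9400% + 0.1582 × 5.9860% + 0.1316 × 6.8839% + 0.1757 × 4.5990% = 10.1113%.

10.11%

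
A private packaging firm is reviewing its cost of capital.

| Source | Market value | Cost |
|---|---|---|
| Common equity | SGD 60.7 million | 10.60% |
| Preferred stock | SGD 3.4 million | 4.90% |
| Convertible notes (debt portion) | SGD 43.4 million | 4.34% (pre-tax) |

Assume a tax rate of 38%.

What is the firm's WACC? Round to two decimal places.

7.23%

Total capital V = 60.7 + 3.4 + 43.4 = 107.5.
Equity: weight = 60.7/107.5 = 0.5647; cost = 10.6%.
Preferred: weight = 3.4/107.5 = 0.0316; cost = 4.9%.
Convertible notes (debt portion): weight = 43.4/107.5 = 0.4037; after-tax cost = 4.34% × (1 − 38%) = 2.6908%.
WACC = 0.5647 × 10.6000% + 0.0316 × 4.9000% + 0.4037 × 2.6908% = 7.2266%.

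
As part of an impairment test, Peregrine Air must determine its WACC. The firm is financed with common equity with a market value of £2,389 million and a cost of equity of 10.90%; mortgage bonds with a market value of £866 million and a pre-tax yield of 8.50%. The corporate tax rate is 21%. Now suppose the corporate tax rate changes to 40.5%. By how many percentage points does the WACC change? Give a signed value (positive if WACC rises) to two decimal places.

-0.44 pp

Current WACC:
Total capital V = 2389 + 866 = 3255.
Equity: weight = 2389/3255 = 0.7339; cost = 10.9%.
Mortgage bonds: weight = 866/3255 = 0.2661; after-tax cost = 8.5% × (1 − 21%) = 6.7150%.
WACC = 0.7339 × 10.9000% + 0.2661 × 6.7150% = 9.7866%.
After the change:
Total capital V = 2389 + 866 = 3255.
Equity: weight = 2389/3255 = 0.7339; cost = 10.9%.
Mortgage bonds: weight = 866/3255 = 0.2661; after-tax cost = 8.5% × (1 − 40.5%) = 5.0575%.
WACC = 0.7339 × 10.9000% + 0.2661 × 5.0575% = 9.3456%.
Change in WACC = 9.3456% − 9.7866% = -0.4410 pp.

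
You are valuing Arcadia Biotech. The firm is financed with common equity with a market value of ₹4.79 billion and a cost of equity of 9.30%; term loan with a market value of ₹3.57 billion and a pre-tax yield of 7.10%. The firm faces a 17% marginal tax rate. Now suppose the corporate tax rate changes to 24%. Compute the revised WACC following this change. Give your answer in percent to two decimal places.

After the change:
Total capital V = 4.79 + 3.57 = 8.36.
Equity: weight = 4.79/8.36 = 0.5730; cost = 9.3%.
Term loan: weight = 3.57/8.36 = 0.4270; after-tax cost = 7.1% × (1 − 24%) = 5.3960%.
WACC = 0.5730 × 9.3000% + 0.4270 × 5.3960% = 7.6329%.

7.63%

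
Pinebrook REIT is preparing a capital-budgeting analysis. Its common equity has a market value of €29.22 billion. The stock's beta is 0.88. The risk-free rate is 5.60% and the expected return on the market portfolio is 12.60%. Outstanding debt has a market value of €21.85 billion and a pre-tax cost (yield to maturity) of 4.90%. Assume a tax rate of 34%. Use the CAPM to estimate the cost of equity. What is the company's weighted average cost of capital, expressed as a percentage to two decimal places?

Market risk premium = 12.6% − 5.6% = 7.0%.
Cost of equity via CAPM: Re = 5.6% + 0.88 × 7.0% = 11.7600%.
Total capital V = 29.22 + 21.85 = 51.07.
Equity: weight = 29.22/51.07 = 0.5722; cost = 11.76%.
Debt: weight = 21.85/51.07 = 0.4278; after-tax cost = 4.9% × (1 − 34%) = 3.2340%.
WACC = 0.5722 × 11.7600% + 0.4278 × 3.2340% = 8.1122%.

8.11%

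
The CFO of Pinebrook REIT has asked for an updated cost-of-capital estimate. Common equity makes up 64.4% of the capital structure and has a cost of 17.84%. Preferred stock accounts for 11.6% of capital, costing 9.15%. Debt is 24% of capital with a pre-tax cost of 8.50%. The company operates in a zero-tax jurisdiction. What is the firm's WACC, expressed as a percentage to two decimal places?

14.59%

After-tax cost of debt = 8.5% × (1 − 0%) = 8.5000%.
WACC = 0.644 × 17.8400% + 0.116 × 9.1500% + 0.240 × 8.5000% = 14.5904%.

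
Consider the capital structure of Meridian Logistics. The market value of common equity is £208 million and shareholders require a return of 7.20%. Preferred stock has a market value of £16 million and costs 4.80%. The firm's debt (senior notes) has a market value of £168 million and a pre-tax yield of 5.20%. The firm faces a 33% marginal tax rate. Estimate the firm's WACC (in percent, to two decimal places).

5.51%

Total capital V = 208 + 16 + 168 = 392.
Equity: weight = 208/392 = 0.5306; cost = 7.2%.
Preferred: weight = 16/392 = 0.0408; cost = 4.8%.
Senior notes: weight = 168/392 = 0.4286; after-tax cost = 5.2% × (1 − 33%) = 3.4840%.
WACC = 0.5306 × 7.2000% + 0.0408 × 4.8000% + 0.4286 × 3.4840% = 5.5095%.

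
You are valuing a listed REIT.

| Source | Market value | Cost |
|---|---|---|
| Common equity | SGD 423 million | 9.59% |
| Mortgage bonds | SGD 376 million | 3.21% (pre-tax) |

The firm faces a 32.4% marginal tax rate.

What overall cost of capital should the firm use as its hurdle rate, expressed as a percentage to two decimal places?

Total capital V = 423 + 376 = 799.
Equity: weight = 423/799 = 0.5294; cost = 9.59%.
Mortgage bonds: weight = 376/799 = 0.4706; after-tax cost = 3.21% × (1 − 32.4%) = 2.1700%.
WACC = 0.5294 × 9.5900% + 0.4706 × 2.1700% = 6.0982%.

6.10%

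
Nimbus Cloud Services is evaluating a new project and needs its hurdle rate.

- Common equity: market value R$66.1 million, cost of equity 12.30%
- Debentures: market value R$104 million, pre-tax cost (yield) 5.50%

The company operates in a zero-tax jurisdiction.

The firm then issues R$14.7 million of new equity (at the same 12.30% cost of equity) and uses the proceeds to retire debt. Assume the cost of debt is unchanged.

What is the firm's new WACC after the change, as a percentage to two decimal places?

After the change:
Total capital V = 80.8 + 89.3 = 170.1.
Equity: weight = 80.8/170.1 = 0.4750; cost = 12.3%.
Debentures: weight = 89.3/170.1 = 0.5250; after-tax cost = 5.5% × (1 − 0%) = 5.5000%.
WACC = 0.4750 × 12.3000% + 0.5250 × 5.5000% = 8.7301%.

8.73%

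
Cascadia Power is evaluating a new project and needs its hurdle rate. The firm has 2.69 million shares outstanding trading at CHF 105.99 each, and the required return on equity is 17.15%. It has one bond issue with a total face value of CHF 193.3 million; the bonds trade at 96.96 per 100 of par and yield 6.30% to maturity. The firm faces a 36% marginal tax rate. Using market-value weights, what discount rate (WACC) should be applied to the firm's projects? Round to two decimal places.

Market value of equity E = 105.99 × 2.69m = 285.1131m. Market value of debt D = 193.3m × 96.96/100 = 187.42368m.
Total capital V = 285.1131 + 187.42368 = 472.53678.
Equity: weight = 285.1131/472.53678 = 0.6034; cost = 17.15%.
Bonds outstanding: weight = 187.42368/472.53678 = 0.3966; after-tax cost = 6.3% × (1 − 36%) = 4.0320%.
WACC = 0.6034 × 17.1500% + 0.3966 × 4.0320% = 11.9470%.

11.95%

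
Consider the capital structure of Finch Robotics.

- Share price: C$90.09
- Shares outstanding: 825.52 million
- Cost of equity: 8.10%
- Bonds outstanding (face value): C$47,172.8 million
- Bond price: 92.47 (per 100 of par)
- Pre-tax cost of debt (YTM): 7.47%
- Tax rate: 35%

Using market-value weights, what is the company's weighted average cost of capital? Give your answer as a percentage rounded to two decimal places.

6.90%

Market value of equity E = 90.09 × 825.52m = 74371.0968m. Market value of debt D = 47172.8m × 92.47/100 = 43620.68816m.
Total capital V = 74371.0968 + 43620.68816 = 117991.78496.
Equity: weight = 74371.0968/117991.78496 = 0.6303; cost = 8.1%.
Bonds outstanding: weight = 43620.68816/117991.78496 = 0.3697; after-tax cost = 7.47% × (1 − 35%) = 4.8555%.
WACC = 0.6303 × 8.1000% + 0.3697 × 4.8555% = 6.9005%.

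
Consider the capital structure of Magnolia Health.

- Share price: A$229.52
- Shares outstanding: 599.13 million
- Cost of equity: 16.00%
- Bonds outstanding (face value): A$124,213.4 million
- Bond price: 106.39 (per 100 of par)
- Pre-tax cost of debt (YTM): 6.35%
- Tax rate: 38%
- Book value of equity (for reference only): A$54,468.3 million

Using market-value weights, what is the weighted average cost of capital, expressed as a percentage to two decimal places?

Market value of equity E = 229.52 × 599.13m = 137512.3176m. Market value of debt D = 124213.4m × 106.39/100 = 132150.63626m.
Total capital V = 137512.3176 + 132150.63626 = 269662.95386.
Equity: weight = 137512.3176/269662.95386 = 0.5099; cost = 16%.
Bonds outstanding: weight = 132150.63626/269662.95386 = 0.4901; after-tax cost = 6.35% × (1 − 38%) = 3.9370%.
WACC = 0.5099 × 16.0000% + 0.4901 × 3.9370% = 10.0884%.

10.09%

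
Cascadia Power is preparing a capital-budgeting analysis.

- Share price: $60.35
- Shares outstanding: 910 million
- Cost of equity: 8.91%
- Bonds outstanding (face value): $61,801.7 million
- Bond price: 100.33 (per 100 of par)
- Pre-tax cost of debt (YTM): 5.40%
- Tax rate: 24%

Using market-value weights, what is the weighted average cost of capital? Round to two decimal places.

6.36%

Market value of equity E = 60.35 × 910m = 54918.5m. Market value of debt D = 61801.7m × 100.33/100 = 62005.64561m.
Total capital V = 54918.5 + 62005.64561 = 116924.14561.
Equity: weight = 54918.5/116924.14561 = 0.4697; cost = 8.91%.
Bonds outstanding: weight = 62005.64561/116924.14561 = 0.5303; after-tax cost = 5.4% × (1 − 24%) = 4.1040%.
WACC = 0.4697 × 8.9100% + 0.5303 × 4.1040% = 6.3613%.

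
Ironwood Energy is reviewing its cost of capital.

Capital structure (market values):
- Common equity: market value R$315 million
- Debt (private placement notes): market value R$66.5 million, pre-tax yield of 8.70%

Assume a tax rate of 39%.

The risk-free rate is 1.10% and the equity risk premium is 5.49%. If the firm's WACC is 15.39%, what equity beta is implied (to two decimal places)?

Total capital V = 315 + 66.5 = 381.5.
Equity weight = 315/381.5 = 0.8257.
Private placement notes weight = 66.5/381.5 = 0.1743.
Debt contribution = 0.1743 × 8.7% × (1 − 39%) = 0.9251%.
Required equity contribution = 15.39% − 0.9251% = 14.4649%  ⇒  Re = 17.5186%.
CAPM: 17.5186% = 1.1% + β × 5.49%  ⇒  β = 2.9906.

2.99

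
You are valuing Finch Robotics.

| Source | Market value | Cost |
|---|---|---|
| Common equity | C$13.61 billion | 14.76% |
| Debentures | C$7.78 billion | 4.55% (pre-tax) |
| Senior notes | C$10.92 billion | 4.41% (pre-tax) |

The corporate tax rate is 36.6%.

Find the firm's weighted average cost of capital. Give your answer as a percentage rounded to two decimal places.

Total capital V = 13.61 + 7.78 + 10.92 = 32.31.
Equity: weight = 13.61/32.31 = 0.4212; cost = 14.76%.
Debentures: weight = 7.78/32.31 = 0.2408; after-tax cost = 4.55% × (1 − 36.6%) = 2.8847%.
Senior notes: weight = 10.92/32.31 = 0.3380; after-tax cost = 4.41% × (1 − 36.6%) = 2.7959%.
WACC = 0.4212 × 14.7600% + 0.2408 × 2.8847% + 0.3380 × 2.7959% = 7.8570%.

7.86%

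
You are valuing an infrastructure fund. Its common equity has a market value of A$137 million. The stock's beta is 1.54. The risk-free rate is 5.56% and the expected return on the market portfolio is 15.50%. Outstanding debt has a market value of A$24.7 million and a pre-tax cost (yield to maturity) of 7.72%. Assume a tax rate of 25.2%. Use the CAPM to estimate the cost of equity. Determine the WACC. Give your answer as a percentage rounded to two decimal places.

Market risk premium = 15.5% − 5.56% = 9.94%.
Cost of equity via CAPM: Re = 5.56% + 1.54 × 9.94% = 20.8676%.
Total capital V = 137 + 24.7 = 161.7.
Equity: weight = 137/161.7 = 0.8472; cost = 20.8676%.
Debt: weight = 24.7/161.7 = 0.1528; after-tax cost = 7.72% × (1 − 25.2%) = 5.7746%.
WACC = 0.8472 × 20.8676% + 0.1528 × 5.7746% = 18.5621%.

18.56%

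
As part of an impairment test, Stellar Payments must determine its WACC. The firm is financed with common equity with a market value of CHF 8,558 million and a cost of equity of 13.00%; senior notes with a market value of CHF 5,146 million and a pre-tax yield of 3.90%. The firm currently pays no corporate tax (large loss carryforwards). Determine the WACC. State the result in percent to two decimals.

9.58%

Total capital V = 8558 + 5146 = 13704.
Equity: weight = 8558/13704 = 0.6245; cost = 13%.
Senior notes: weight = 5146/13704 = 0.3755; after-tax cost = 3.9% × (1 − 0%) = 3.9000%.
WACC = 0.6245 × 13.0000% + 0.3755 × 3.9000% = 9.5829%.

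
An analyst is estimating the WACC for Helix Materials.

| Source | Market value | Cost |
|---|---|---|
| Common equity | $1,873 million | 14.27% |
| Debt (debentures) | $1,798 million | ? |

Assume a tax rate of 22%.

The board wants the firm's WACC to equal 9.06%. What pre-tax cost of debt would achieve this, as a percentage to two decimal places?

4.66%

Total capital V = 1873 + 1798 = 3671.
Equity weight = 1873/3671 = 0.5102.
Debentures weight = 1798/3671 = 0.4898.
Equity contribution = 0.5102 × 14.27% = 7.2808%.
Remaining for debt = 9.06% − 7.2808% = 1.7792%.
Rd × (1 − 22%) × 0.4898 = 1.7792%  ⇒  Rd = 4.6573%.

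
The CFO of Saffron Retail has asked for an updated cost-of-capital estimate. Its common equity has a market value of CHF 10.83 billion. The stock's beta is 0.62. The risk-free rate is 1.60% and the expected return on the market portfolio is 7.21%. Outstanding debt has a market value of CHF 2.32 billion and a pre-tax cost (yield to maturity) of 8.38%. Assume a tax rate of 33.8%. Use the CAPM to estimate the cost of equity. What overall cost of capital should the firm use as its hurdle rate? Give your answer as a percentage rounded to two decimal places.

5.16%

Market risk premium = 7.21% − 1.6% = 5.61%.
Cost of equity via CAPM: Re = 1.6% + 0.62 × 5.61% = 5.0782%.
Total capital V = 10.83 + 2.32 = 13.15.
Equity: weight = 10.83/13.15 = 0.8236; cost = 5.0782%.
Debt: weight = 2.32/13.15 = 0.1764; after-tax cost = 8.38% × (1 − 33.8%) = 5.5476%.
WACC = 0.8236 × 5.0782% + 0.1764 × 5.5476% = 5.1610%.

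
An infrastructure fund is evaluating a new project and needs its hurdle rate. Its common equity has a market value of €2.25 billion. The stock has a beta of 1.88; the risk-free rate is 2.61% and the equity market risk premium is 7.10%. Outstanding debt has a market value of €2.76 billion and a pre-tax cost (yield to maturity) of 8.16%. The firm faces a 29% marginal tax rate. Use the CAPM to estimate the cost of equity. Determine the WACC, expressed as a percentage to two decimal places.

Cost of equity via CAPM: Re = 2.61% + 1.88 × 7.1% = 15.9580%.
Total capital V = 2.25 + 2.76 = 5.01.
Equity: weight = 2.25/5.01 = 0.4491; cost = 15.958%.
Debt: weight = 2.76/5.01 = 0.5509; after-tax cost = 8.16% × (1 − 29%) = 5.7936%.
WACC = 0.4491 × 15.9580% + 0.5509 × 5.7936% = 10.3585%.

10.36%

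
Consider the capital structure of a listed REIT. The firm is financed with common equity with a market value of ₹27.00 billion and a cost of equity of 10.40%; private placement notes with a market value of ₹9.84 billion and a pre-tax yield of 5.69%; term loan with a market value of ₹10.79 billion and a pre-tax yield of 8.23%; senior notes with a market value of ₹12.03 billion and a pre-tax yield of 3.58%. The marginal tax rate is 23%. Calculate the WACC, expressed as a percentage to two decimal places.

7.13%

Total capital V = 27 + 9.84 + 10.79 + 12.03 = 59.66.
Equity: weight = 27/59.66 = 0.4526; cost = 10.4%.
Private placement notes: weight = 9.84/59.66 = 0.1649; after-tax cost = 5.69% × (1 − 23%) = 4.3813%.
Term loan: weight = 10.79/59.66 = 0.1809; after-tax cost = 8.23% × (1 − 23%) = 6.3371%.
Senior notes: weight = 12.03/59.66 = 0.2016; after-tax cost = 3.58% × (1 − 23%) = 2.7566%.
WACC = 0.4526 × 10.4000% + 0.1649 × 4.3813% + 0.1809 × 6.3371% + 0.2016 × 2.7566% = 7.1313%.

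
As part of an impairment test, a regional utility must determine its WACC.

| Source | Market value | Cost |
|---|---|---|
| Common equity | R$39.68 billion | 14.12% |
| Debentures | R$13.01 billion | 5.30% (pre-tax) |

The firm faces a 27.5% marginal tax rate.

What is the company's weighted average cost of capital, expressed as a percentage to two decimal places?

Total capital V = 39.68 + 13.01 = 52.69.
Equity: weight = 39.68/52.69 = 0.7531; cost = 14.12%.
Debentures: weight = 13.01/52.69 = 0.2469; after-tax cost = 5.3% × (1 − 27.5%) = 3.8425%.
WACC = 0.7531 × 14.1200% + 0.2469 × 3.8425% = 11.5823%.

11.58%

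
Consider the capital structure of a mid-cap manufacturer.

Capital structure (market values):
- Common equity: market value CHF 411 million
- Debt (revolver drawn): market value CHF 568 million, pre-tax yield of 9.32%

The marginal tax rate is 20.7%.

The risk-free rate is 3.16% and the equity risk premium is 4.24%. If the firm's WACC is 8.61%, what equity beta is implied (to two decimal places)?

1.68

Total capital V = 411 + 568 = 979.
Equity weight = 411/979 = 0.4198.
Revolver drawn weight = 568/979 = 0.5802.
Debt contribution = 0.5802 × 9.32% × (1 − 20.7%) = 4.2880%.
Required equity contribution = 8.61% − 4.2880% = 4.3220%  ⇒  Re = 10.2950%.
CAPM: 10.2950% = 3.16% + β × 4.24%  ⇒  β = 1.6828.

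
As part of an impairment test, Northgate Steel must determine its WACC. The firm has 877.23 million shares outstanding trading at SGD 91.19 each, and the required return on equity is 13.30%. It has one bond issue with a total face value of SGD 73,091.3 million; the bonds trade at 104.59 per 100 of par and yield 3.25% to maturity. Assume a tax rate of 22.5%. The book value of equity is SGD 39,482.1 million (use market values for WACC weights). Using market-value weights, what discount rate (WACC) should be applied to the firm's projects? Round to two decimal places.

8.03%

Market value of equity E = 91.19 × 877.23m = 79994.6037m. Market value of debt D = 73091.3m × 104.59/100 = 76446.19067m.
Total capital V = 79994.6037 + 76446.19067 = 156440.79437.
Equity: weight = 79994.6037/156440.79437 = 0.5113; cost = 13.3%.
Bonds outstanding: weight = 76446.19067/156440.79437 = 0.4887; after-tax cost = 3.25% × (1 − 22.5%) = 2.5188%.
WACC = 0.5113 × 13.3000% + 0.4887 × 2.5188% = 8.0316%.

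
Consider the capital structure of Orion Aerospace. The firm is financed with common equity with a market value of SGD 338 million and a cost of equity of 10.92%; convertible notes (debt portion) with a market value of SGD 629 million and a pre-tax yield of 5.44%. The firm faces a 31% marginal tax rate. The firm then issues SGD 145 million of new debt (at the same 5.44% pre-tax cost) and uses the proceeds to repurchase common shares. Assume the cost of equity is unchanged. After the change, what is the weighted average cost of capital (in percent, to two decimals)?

5.18%

After the change:
Total capital V = 193 + 774 = 967.
Equity: weight = 193/967 = 0.1996; cost = 10.92%.
Convertible notes (debt portion): weight = 774/967 = 0.8004; after-tax cost = 5.44% × (1 − 31%) = 3.7536%.
WACC = 0.1996 × 10.9200% + 0.8004 × 3.7536% = 5.1839%.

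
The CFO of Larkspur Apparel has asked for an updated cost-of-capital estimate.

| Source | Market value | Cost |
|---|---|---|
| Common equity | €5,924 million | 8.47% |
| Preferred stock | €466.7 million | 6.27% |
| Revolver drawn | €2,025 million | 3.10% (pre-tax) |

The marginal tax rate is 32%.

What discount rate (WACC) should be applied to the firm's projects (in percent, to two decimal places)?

6.82%

Total capital V = 5924 + 466.7 + 2025 = 8415.7.
Equity: weight = 5924/8415.7 = 0.7039; cost = 8.47%.
Preferred: weight = 466.7/8415.7 = 0.0555; cost = 6.27%.
Revolver drawn: weight = 2025/8415.7 = 0.2406; after-tax cost = 3.1% × (1 − 32%) = 2.1080%.
WACC = 0.7039 × 8.4700% + 0.0555 × 6.2700% + 0.2406 × 2.1080% = 6.8172%.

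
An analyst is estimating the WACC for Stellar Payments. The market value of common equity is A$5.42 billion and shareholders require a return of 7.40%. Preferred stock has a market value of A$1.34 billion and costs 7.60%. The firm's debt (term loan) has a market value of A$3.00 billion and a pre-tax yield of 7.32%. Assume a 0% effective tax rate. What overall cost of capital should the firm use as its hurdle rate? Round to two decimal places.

Total capital V = 5.42 + 1.34 + 3 = 9.76.
Equity: weight = 5.42/9.76 = 0.5553; cost = 7.4%.
Preferred: weight = 1.34/9.76 = 0.1373; cost = 7.6%.
Term loan: weight = 3/9.76 = 0.3074; after-tax cost = 7.32% × (1 − 0%) = 7.3200%.
WACC = 0.5553 × 7.4000% + 0.1373 × 7.6000% + 0.3074 × 7.3200% = 7.4029%.

7.40%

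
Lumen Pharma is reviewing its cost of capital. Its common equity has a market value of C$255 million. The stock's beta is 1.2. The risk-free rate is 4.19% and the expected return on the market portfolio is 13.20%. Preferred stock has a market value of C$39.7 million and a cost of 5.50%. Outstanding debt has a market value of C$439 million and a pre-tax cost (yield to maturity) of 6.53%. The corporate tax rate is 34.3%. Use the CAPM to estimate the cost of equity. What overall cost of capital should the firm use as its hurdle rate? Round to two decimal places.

8.08%

Market risk premium = 13.2% − 4.19% = 9.01%.
Cost of equity via CAPM: Re = 4.19% + 1.2 × 9.01% = 15.0020%.
Total capital V = 255 + 39.7 + 439 = 733.7.
Equity: weight = 255/733.7 = 0.3476; cost = 15.002%.
Preferred: weight = 39.7/733.7 = 0.0541; cost = 5.5%.
Debt: weight = 439/733.7 = 0.5983; after-tax cost = 6.53% × (1 − 34.3%) = 4.2902%.
WACC = 0.3476 × 15.0020% + 0.0541 × 5.5000% + 0.5983 × 4.2902% = 8.0786%.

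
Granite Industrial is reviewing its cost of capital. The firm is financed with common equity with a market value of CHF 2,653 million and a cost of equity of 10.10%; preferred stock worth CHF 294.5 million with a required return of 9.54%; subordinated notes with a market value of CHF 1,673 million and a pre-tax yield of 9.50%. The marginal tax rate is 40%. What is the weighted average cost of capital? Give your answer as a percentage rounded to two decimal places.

8.47%

Total capital V = 2653 + 294.5 + 1673 = 4620.5.
Equity: weight = 2653/4620.5 = 0.5742; cost = 10.1%.
Preferred: weight = 294.5/4620.5 = 0.0637; cost = 9.54%.
Subordinated notes: weight = 1673/4620.5 = 0.3621; after-tax cost = 9.5% × (1 − 40%) = 5.7000%.
WACC = 0.5742 × 10.1000% + 0.0637 × 9.5400% + 0.3621 × 5.7000% = 8.4711%.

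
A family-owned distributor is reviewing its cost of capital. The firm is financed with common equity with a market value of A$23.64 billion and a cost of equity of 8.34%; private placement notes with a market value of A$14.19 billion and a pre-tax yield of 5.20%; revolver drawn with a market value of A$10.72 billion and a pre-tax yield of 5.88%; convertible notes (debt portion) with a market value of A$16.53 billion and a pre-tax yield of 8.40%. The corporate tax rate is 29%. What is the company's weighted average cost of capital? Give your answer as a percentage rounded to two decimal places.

6.04%

Total capital V = 23.64 + 14.19 + 10.72 + 16.53 = 65.08.
Equity: weight = 23.64/65.08 = 0.3632; cost = 8.34%.
Private placement notes: weight = 14.19/65.08 = 0.2180; after-tax cost = 5.2% × (1 − 29%) = 3.6920%.
Revolver drawn: weight = 10.72/65.08 = 0.1647; after-tax cost = 5.88% × (1 − 29%) = 4.1748%.
Convertible notes (debt portion): weight = 16.53/65.08 = 0.2540; after-tax cost = 8.4% × (1 − 29%) = 5.9640%.
WACC = 0.3632 × 8.3400% + 0.2180 × 3.6920% + 0.1647 × 4.1748% + 0.2540 × 5.9640% = 6.0370%.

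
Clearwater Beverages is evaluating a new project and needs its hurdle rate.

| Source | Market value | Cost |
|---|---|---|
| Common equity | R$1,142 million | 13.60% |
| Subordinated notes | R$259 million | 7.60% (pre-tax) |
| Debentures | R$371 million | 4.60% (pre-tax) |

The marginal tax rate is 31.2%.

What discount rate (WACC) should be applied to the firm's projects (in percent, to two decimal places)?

Total capital V = 1142 + 259 + 371 = 1772.
Equity: weight = 1142/1772 = 0.6445; cost = 13.6%.
Subordinated notes: weight = 259/1772 = 0.1462; after-tax cost = 7.6% × (1 − 31.2%) = 5.2288%.
Debentures: weight = 371/1772 = 0.2094; after-tax cost = 4.6% × (1 − 31.2%) = 3.1648%.
WACC = 0.6445 × 13.6000% + 0.1462 × 5.2288% + 0.2094 × 3.1648% = 10.1916%.

10.19%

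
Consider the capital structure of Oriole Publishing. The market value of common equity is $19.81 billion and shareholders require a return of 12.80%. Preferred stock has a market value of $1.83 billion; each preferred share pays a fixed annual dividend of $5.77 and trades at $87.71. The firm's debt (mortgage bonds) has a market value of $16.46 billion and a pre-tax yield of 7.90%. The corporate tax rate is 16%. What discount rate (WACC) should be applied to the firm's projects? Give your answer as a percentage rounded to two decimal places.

9.84%

Cost of preferred: Rp = 5.77 / 87.71 = 6.5785%.
Total capital V = 19.81 + 1.83 + 16.46 = 38.1.
Equity: weight = 19.81/38.1 = 0.5199; cost = 12.8%.
Preferred: weight = 1.83/38.1 = 0.0480; cost = 6.5785%.
Mortgage bonds: weight = 16.46/38.1 = 0.4320; after-tax cost = 7.9% × (1 − 16%) = 6.6360%.
WACC = 0.5199 × 12.8000% + 0.0480 × 6.5785% + 0.4320 × 6.6360% = 9.8382%.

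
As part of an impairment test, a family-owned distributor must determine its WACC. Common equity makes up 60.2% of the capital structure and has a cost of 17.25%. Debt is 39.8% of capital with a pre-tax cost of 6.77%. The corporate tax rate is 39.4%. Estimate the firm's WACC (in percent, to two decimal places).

After-tax cost of debt = 6.77% × (1 − 39.4%) = 4.1026%.
WACC = 0.602 × 17.2500% + 0.398 × 4.1026% = 12.0173%.

12.02%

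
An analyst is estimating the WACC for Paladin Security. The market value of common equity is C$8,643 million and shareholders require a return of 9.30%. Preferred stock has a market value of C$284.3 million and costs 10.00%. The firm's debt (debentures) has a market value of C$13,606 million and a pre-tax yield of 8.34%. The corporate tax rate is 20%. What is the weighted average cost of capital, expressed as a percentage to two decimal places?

7.72%

Total capital V = 8643 + 284.3 + 13606 = 22533.3.
Equity: weight = 8643/22533.3 = 0.3836; cost = 9.3%.
Preferred: weight = 284.3/22533.3 = 0.0126; cost = 10%.
Debentures: weight = 13606/22533.3 = 0.6038; after-tax cost = 8.34% × (1 − 20%) = 6.6720%.
WACC = 0.3836 × 9.3000% + 0.0126 × 10.0000% + 0.6038 × 6.6720% = 7.7220%.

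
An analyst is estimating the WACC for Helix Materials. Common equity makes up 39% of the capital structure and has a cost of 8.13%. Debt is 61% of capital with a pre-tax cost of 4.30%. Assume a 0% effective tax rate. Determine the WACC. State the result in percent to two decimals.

5.79%

After-tax cost of debt = 4.3% × (1 − 0%) = 4.3000%.
WACC = 0.390 × 8.1300% + 0.610 × 4.3000% = 5.7937%.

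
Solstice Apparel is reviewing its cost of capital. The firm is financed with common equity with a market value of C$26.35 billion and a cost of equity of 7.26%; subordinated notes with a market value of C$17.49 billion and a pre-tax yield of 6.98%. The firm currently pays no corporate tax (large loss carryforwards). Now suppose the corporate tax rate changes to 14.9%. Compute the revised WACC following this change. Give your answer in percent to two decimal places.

After the change:
Total capital V = 26.35 + 17.49 = 43.84.
Equity: weight = 26.35/43.84 = 0.6010; cost = 7.26%.
Subordinated notes: weight = 17.49/43.84 = 0.3990; after-tax cost = 6.98% × (1 − 14.9%) = 5.9400%.
WACC = 0.6010 × 7.2600% + 0.3990 × 5.9400% = 6.7334%.

6.73%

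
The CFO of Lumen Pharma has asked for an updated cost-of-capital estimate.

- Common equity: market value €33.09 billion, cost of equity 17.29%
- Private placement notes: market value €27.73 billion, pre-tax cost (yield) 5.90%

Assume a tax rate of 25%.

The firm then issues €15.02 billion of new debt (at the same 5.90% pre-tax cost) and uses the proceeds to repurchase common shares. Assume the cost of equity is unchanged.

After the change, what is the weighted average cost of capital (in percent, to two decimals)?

8.25%

After the change:
Total capital V = 18.07 + 42.75 = 60.82.
Equity: weight = 18.07/60.82 = 0.2971; cost = 17.29%.
Private placement notes: weight = 42.75/60.82 = 0.7029; after-tax cost = 5.9% × (1 − 25%) = 4.4250%.
WACC = 0.2971 × 17.2900% + 0.7029 × 4.4250% = 8.2473%.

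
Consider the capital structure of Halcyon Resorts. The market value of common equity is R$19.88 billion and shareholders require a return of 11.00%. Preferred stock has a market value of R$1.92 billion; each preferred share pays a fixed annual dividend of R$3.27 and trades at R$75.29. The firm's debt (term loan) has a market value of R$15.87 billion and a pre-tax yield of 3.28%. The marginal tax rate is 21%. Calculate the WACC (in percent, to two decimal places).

7.12%

Cost of preferred: Rp = 3.27 / 75.29 = 4.3432%.
Total capital V = 19.88 + 1.92 + 15.87 = 37.67.
Equity: weight = 19.88/37.67 = 0.5277; cost = 11%.
Preferred: weight = 1.92/37.67 = 0.0510; cost = 4.3432%.
Term loan: weight = 15.87/37.67 = 0.4213; after-tax cost = 3.28% × (1 − 21%) = 2.5912%.
WACC = 0.5277 × 11.0000% + 0.0510 × 4.3432% + 0.4213 × 2.5912% = 7.1182%.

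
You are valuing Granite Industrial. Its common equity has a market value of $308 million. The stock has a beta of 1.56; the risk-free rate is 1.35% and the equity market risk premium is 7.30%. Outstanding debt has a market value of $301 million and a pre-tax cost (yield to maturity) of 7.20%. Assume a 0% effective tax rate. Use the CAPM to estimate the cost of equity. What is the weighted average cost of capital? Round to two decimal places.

Cost of equity via CAPM: Re = 1.35% + 1.56 × 7.3% = 12.7380%.
Total capital V = 308 + 301 = 609.
Equity: weight = 308/609 = 0.5057; cost = 12.738%.
Debt: weight = 301/609 = 0.4943; after-tax cost = 7.2% × (1 − 0%) = 7.2000%.
WACC = 0.5057 × 12.7380% + 0.4943 × 7.2000% = 10.0008%.

10.00%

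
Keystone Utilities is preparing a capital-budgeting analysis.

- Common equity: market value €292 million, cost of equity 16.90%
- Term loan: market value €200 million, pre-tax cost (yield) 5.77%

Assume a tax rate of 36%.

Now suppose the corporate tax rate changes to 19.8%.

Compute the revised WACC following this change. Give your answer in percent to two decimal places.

After the change:
Total capital V = 292 + 200 = 492.
Equity: weight = 292/492 = 0.5935; cost = 16.9%.
Term loan: weight = 200/492 = 0.4065; after-tax cost = 5.77% × (1 − 19.8%) = 4.6275%.
WACC = 0.5935 × 16.9000% + 0.4065 × 4.6275% = 11.9112%.

11.91%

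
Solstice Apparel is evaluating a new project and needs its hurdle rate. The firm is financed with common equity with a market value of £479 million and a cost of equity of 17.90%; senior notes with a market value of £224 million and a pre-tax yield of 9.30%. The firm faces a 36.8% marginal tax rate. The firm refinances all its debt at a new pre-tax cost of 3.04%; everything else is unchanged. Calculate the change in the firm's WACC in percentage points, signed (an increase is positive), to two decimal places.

-1.26 pp

Current WACC:
Total capital V = 479 + 224 = 703.
Equity: weight = 479/703 = 0.6814; cost = 17.9%.
Senior notes: weight = 224/703 = 0.3186; after-tax cost = 9.3% × (1 − 36.8%) = 5.8776%.
WACC = 0.6814 × 17.9000% + 0.3186 × 5.8776% = 14.0692%.
After the change:
Total capital V = 479 + 224 = 703.
Equity: weight = 479/703 = 0.6814; cost = 17.9%.
Senior notes: weight = 224/703 = 0.3186; after-tax cost = 3.04% × (1 − 36.8%) = 1.9213%.
WACC = 0.6814 × 17.9000% + 0.3186 × 1.9213% = 12.8086%.
Change in WACC = 12.8086% − 14.0692% = -1.2606 pp.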